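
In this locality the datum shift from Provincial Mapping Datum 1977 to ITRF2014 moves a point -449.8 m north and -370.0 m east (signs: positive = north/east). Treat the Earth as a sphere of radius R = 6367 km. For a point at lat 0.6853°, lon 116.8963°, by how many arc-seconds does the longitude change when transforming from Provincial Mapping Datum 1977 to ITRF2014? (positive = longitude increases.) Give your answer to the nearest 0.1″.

Δλ = -12.0″

At latitude 0.6853°, cos φ = 0.999928.
One radian of longitude at latitude φ spans R cos φ, so Δλ = ΔE / (R cos φ) = -370.0 / (6367000 × 0.999928) = -5.8116e-05 rad = -11.987″.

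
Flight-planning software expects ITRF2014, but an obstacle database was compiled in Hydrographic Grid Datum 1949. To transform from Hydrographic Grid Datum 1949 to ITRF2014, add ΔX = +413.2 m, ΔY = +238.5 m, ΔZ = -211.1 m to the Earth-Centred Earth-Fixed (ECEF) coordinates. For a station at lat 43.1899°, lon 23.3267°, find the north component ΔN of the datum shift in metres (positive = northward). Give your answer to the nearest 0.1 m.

ΔN = -478.2 m

At φ = 43.1899°, λ = 23.3267°: sin φ = 0.684419, cos φ = 0.729089, sin λ = 0.395973, cos λ = 0.918262.
ΔN = −sin φ cos λ·ΔX − sin φ sin λ·ΔY + cos φ·ΔZ = −(0.684419)(0.918262)(413.2) − (0.684419)(0.395973)(238.5) + (0.729089)(-211.1) = -478.23 m.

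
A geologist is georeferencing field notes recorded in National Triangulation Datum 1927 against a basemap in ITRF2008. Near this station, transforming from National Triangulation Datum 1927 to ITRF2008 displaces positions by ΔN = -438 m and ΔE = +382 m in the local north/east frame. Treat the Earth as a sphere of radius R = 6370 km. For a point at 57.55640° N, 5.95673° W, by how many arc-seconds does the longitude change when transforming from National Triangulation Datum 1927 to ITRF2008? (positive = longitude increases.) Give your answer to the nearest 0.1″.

At latitude 57.55640°, cos φ = 0.536469.
One radian of longitude at latitude φ spans R cos φ, so Δλ = ΔE / (R cos φ) = 382.0 / (6370000 × 0.536469) = 1.1178e-04 rad = 23.057″.

Δλ = 23.1″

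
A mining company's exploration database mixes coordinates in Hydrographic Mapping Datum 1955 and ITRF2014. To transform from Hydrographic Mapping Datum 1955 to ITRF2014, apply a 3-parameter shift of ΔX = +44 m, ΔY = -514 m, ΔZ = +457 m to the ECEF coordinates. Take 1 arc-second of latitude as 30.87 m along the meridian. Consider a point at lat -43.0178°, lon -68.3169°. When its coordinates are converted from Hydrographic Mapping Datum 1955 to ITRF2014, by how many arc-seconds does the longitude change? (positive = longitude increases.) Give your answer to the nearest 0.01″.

Δλ = -6.60″

sin φ = -0.682226, cos φ = 0.731142, sin λ = -0.929242, cos λ = 0.369473.
East component: ΔE = −sin λ·ΔX + cos λ·ΔY = −(-0.929242)(44) + (0.369473)(-514) = -149.02 m.
1° of latitude spans 3600 × 30.87 = 111132 m; at latitude φ, 1° of longitude spans that × cos φ = 81253.2 m, so Δλ = -149.02 / 81253.2 × 3600 = -6.603″.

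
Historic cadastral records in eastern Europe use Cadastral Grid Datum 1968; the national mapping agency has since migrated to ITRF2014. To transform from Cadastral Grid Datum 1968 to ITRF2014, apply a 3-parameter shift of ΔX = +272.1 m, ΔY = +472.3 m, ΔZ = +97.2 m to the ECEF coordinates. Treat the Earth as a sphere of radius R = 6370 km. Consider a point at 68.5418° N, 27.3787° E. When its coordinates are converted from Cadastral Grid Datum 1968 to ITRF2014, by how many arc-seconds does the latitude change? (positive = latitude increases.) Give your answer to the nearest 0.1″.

Δφ = -12.7″

sin φ = 0.930685, cos φ = 0.365822, sin λ = 0.459870, cos λ = 0.887986.
North component: ΔN = −sin φ cos λ·ΔX − sin φ sin λ·ΔY + cos φ·ΔZ = −(0.930685)(0.887986)(272.1) − (0.930685)(0.459870)(472.3) + (0.365822)(97.2) = -391.46 m.
1° of latitude spans πR/180 = 111177 m, so Δφ = -391.46 / 111177 × 3600 = -12.676″.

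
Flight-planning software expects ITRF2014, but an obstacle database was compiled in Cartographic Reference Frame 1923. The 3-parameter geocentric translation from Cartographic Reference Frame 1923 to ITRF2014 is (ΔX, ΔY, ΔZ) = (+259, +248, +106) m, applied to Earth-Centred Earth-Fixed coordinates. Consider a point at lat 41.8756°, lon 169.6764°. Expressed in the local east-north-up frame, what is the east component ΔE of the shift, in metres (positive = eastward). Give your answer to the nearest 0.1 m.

ΔE = -290.4 m

The local east axis at (φ, λ) is (−sin λ, cos λ, 0), so ΔE = −sin(169.6764°)·259 + cos(169.6764°)·248 = -290.40 m.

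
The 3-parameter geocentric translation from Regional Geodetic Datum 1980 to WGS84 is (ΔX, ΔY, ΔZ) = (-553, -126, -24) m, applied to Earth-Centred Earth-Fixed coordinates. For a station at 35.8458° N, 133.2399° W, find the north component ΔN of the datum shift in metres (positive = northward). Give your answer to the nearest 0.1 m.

ΔN = -295.1 m

At φ = 35.8458°, λ = -133.2399°: sin φ = 0.585606, cos φ = 0.810596, sin λ = -0.728492, cos λ = -0.685055.
ΔN = −sin φ cos λ·ΔX − sin φ sin λ·ΔY + cos φ·ΔZ = −(0.585606)(-0.685055)(-553) − (0.585606)(-0.728492)(-126) + (0.810596)(-24) = -295.06 m.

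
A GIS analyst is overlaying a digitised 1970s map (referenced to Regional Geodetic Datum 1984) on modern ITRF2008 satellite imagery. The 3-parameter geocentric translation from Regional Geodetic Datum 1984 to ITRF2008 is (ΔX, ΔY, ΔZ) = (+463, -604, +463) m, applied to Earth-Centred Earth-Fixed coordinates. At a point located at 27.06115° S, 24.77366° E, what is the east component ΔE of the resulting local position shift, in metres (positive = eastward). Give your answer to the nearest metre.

ΔE = -742 m

At φ = -27.06115°, λ = 24.77366°: sin φ = -0.454941, cos φ = 0.890521, sin λ = 0.419035, cos λ = 0.907970.
ΔE = −sin λ·ΔX + cos λ·ΔY = −(0.419035)·(463) + (0.907970)·(-604) = -742.43 m.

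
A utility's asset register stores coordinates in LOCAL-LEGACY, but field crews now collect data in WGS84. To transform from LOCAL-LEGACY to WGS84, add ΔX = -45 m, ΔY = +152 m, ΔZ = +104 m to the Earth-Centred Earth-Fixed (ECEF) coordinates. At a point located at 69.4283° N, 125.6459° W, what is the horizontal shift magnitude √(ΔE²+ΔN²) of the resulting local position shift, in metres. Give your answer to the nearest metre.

179 m

At φ = 69.4283°, λ = -125.6459°: sin φ = 0.936233, cos φ = 0.351379, sin λ = -0.812634, cos λ = -0.582774.
ΔE = −sin λ·ΔX + cos λ·ΔY = −(-0.812634)·(-45) + (-0.582774)·(152) = -125.15 m.
ΔN = −sin φ cos λ·ΔX − sin φ sin λ·ΔY + cos φ·ΔZ = −(0.936233)(-0.582774)(-45) − (0.936233)(-0.812634)(152) + (0.351379)(104) = 127.63 m.
Horizontal magnitude = √(ΔE² + ΔN²) = √((-125.15)² + 127.63²) = 178.75 m.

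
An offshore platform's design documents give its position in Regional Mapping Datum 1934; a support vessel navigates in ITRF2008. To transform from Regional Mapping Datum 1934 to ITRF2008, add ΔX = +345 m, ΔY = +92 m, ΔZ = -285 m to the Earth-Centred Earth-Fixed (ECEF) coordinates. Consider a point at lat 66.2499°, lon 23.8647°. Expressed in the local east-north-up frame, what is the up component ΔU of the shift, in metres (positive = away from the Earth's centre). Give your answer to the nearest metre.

At φ = 66.2499°, λ = 23.8647°: sin φ = 0.915311, cos φ = 0.402748, sin λ = 0.404578, cos λ = 0.914503.
ΔU = cos φ cos λ·ΔX + cos φ sin λ·ΔY + sin φ·ΔZ = (0.402748)(0.914503)(345) + (0.402748)(0.404578)(92) + (0.915311)(-285) = -118.80 m.

ΔU = -119 m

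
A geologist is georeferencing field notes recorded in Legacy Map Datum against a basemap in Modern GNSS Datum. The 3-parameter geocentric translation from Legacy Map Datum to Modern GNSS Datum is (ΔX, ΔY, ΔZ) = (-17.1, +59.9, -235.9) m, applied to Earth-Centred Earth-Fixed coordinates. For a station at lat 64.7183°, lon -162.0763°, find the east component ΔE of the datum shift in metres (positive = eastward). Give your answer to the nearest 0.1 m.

At φ = 64.7183°, λ = -162.0763°: sin φ = 0.904219, cos φ = 0.427069, sin λ = -0.307750, cos λ = -0.951467.
ΔE = −sin λ·ΔX + cos λ·ΔY = −(-0.307750)·(-17.1) + (-0.951467)·(59.9) = -62.26 m.

ΔE = -62.3 m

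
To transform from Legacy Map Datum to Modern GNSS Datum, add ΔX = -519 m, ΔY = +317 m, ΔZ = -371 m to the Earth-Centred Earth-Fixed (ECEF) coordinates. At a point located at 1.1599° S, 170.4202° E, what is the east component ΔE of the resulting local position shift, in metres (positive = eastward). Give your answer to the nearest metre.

ΔE = -226 m

At φ = -1.1599°, λ = 170.4202°: sin φ = -0.020243, cos φ = 0.999795, sin λ = 0.166421, cos λ = -0.986055.
ΔE = −sin λ·ΔX + cos λ·ΔY = −(0.166421)·(-519) + (-0.986055)·(317) = -226.21 m.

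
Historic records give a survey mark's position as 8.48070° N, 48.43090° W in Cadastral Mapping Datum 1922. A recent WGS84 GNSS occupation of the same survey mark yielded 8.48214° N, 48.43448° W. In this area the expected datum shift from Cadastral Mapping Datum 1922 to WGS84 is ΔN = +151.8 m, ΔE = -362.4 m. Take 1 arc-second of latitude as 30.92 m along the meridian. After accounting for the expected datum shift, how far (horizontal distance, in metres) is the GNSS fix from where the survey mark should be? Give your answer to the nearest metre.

33 m

Observed coordinate differences: Δφ = +0.00144°, Δλ = -0.00358°.
Converting to metres (1° lat = 111312 m, cos φ = 0.989066): observed ΔN = 160.3 m, observed ΔE = -394.1 m.
Subtracting the expected shift leaves a residual of 160.3 − (151.8) = 8.5 m north and -394.1 − (-362.4) = -31.7 m east.
Residual distance = √(8.5² + (-31.7)²) = 32.9 m.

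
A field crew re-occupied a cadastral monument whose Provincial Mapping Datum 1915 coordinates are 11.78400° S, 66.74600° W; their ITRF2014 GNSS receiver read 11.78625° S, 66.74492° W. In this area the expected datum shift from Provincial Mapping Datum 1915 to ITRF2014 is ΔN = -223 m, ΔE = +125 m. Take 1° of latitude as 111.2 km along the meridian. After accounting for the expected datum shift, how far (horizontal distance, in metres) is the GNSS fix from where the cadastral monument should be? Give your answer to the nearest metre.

28 m

Observed coordinate differences: Δφ = -0.00225°, Δλ = +0.00108°.
Converting to metres (1° lat = 111200 m, cos φ = 0.978924): observed ΔN = -250.2 m, observed ΔE = 117.6 m.
Subtracting the expected shift leaves a residual of -250.2 − (-223) = -27.2 m north and 117.6 − (125) = -7.4 m east.
Residual distance = √((-27.2)² + (-7.4)²) = 28.2 m.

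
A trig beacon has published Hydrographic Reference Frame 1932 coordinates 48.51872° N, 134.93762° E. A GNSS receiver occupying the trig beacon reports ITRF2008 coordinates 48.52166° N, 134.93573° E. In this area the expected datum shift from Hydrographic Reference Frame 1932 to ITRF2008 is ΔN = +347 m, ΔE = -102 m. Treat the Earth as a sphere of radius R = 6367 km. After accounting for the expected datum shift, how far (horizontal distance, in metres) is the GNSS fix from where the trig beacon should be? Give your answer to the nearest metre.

Observed coordinate differences: Δφ = +0.00294°, Δλ = -0.00189°.
Converting to metres (1° lat = 111125 m, cos φ = 0.662375): observed ΔN = 326.7 m, observed ΔE = -139.1 m.
Subtracting the expected shift leaves a residual of 326.7 − (347) = -20.3 m north and -139.1 − (-102) = -37.1 m east.
Residual distance = √((-20.3)² + (-37.1)²) = 42.3 m.

42 m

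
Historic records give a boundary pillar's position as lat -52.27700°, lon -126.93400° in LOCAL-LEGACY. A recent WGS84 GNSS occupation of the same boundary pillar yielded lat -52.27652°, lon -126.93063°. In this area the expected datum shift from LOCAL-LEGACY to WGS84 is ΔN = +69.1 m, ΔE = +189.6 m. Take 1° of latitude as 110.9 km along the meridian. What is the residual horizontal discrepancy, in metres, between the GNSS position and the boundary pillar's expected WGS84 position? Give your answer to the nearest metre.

Observed coordinate differences: Δφ = +0.00048°, Δλ = +0.00337°.
Converting to metres (1° lat = 110900 m, cos φ = 0.611845): observed ΔN = 53.2 m, observed ΔE = 228.7 m.
Subtracting the expected shift leaves a residual of 53.2 − (69.1) = -15.9 m north and 228.7 − (189.6) = 39.1 m east.
Residual distance = √((-15.9)² + 39.1²) = 42.2 m.

42 m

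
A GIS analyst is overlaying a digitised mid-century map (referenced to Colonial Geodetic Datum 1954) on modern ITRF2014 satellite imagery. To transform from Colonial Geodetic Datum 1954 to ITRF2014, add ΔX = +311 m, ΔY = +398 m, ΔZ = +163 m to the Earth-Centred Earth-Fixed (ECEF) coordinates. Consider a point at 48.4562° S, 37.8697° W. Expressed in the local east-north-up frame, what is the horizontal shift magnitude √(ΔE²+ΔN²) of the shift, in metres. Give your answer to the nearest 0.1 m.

516.7 m

At φ = -48.4562°, λ = -37.8697°: sin φ = -0.748449, cos φ = 0.663192, sin λ = -0.613868, cos λ = 0.789409.
ΔE = −sin λ·ΔX + cos λ·ΔY = −(-0.613868)·(311) + (0.789409)·(398) = 505.10 m.
ΔN = −sin φ cos λ·ΔX − sin φ sin λ·ΔY + cos φ·ΔZ = −(-0.748449)(0.789409)(311) − (-0.748449)(-0.613868)(398) + (0.663192)(163) = 108.99 m.
Horizontal magnitude = √(ΔE² + ΔN²) = √(505.10² + 108.99²) = 516.72 m.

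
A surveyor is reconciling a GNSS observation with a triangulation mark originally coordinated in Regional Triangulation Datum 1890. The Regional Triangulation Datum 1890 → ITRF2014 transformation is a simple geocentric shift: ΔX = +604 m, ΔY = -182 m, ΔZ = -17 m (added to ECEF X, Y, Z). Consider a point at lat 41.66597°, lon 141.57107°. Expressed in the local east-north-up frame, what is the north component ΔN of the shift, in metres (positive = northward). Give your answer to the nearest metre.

ΔN = 377 m

The local north axis is (−sin φ cos λ, −sin φ sin λ, cos φ), giving ΔN = 314.551 + 75.201 − 12.700 = 377.05 m.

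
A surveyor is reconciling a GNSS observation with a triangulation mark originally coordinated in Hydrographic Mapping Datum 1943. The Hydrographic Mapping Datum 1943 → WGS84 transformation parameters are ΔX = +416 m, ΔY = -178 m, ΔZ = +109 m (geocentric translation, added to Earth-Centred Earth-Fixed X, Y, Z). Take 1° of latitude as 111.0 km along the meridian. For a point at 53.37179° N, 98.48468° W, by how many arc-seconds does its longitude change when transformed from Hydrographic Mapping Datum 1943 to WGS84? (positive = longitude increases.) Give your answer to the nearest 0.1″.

Δλ = 23.8″

sin φ = 0.802524, cos φ = 0.596620, sin λ = -0.989055, cos λ = -0.147545.
East component: ΔE = −sin λ·ΔX + cos λ·ΔY = −(-0.989055)(416) + (-0.147545)(-178) = 437.71 m.
1° of latitude spans 111000 m; at latitude φ, 1° of longitude spans that × cos φ = 66224.8 m, so Δλ = 437.71 / 66224.8 × 3600 = 23.794″.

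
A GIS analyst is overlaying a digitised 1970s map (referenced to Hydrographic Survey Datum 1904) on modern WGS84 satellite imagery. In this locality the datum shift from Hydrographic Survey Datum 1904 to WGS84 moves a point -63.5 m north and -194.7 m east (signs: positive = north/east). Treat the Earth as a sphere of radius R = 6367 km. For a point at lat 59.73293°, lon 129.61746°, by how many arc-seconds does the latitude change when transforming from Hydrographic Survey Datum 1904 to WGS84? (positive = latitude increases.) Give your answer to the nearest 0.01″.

Δφ = -2.06″

On a sphere of radius R, 1 rad of latitude = R, so Δφ = ΔN / R = -63.5 / 6367000 = -9.9733e-06 rad = -2.057″.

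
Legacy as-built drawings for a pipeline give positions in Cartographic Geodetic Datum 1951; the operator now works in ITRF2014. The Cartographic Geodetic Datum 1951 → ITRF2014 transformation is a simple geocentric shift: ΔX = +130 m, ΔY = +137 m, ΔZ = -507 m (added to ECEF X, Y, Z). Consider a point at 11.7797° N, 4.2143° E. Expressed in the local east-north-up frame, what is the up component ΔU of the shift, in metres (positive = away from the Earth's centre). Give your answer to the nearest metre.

At φ = 11.7797°, λ = 4.2143°: sin φ = 0.204149, cos φ = 0.978940, sin λ = 0.073487, cos λ = 0.997296.
ΔU = cos φ cos λ·ΔX + cos φ sin λ·ΔY + sin φ·ΔZ = (0.978940)(0.997296)(130) + (0.978940)(0.073487)(137) + (0.204149)(-507) = 33.27 m.

ΔU = 33 m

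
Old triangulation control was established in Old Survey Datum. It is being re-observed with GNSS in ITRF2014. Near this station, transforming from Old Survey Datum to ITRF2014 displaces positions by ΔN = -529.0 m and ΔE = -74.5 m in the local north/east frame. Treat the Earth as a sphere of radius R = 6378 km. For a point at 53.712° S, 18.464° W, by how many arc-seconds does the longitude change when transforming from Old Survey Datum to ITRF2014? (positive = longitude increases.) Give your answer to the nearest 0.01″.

At latitude -53.712°, cos φ = 0.591844.
One radian of longitude at latitude φ spans R cos φ, so Δλ = ΔE / (R cos φ) = -74.5 / (6378000 × 0.591844) = -1.9736e-05 rad = -4.071″.

Δλ = -4.07″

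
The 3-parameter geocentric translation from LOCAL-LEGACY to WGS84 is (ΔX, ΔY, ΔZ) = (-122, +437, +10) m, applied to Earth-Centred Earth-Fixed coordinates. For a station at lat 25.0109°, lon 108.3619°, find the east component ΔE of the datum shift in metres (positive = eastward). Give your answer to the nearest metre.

At φ = 25.0109°, λ = 108.3619°: sin φ = 0.422791, cos φ = 0.906227, sin λ = 0.949086, cos λ = -0.315018.
ΔE = −sin λ·ΔX + cos λ·ΔY = −(0.949086)·(-122) + (-0.315018)·(437) = -21.87 m.

ΔE = -22 m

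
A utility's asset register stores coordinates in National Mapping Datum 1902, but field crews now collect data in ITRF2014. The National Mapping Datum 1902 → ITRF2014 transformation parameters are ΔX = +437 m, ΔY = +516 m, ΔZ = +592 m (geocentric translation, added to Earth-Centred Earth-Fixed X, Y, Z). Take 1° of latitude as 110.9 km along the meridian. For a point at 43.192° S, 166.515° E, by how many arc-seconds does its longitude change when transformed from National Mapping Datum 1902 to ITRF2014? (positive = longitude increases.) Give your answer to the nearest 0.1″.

Δλ = -26.9″

sin φ = -0.684445, cos φ = 0.729064, sin λ = 0.233191, cos λ = -0.972431.
East component: ΔE = −sin λ·ΔX + cos λ·ΔY = −(0.233191)(437) + (-0.972431)(516) = -603.68 m.
1° of latitude spans 110900 m; at latitude φ, 1° of longitude spans that × cos φ = 80853.2 m, so Δλ = -603.68 / 80853.2 × 3600 = -26.879″.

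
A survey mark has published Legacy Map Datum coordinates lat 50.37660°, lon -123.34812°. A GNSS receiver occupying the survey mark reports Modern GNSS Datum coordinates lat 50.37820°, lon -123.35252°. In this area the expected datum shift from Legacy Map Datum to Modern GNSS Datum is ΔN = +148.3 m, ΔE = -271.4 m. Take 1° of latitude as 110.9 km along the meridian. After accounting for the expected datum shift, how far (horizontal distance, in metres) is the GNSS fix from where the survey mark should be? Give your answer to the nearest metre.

Observed coordinate differences: Δφ = +0.00160°, Δλ = -0.00440°.
Converting to metres (1° lat = 110900 m, cos φ = 0.637739): observed ΔN = 177.4 m, observed ΔE = -311.2 m.
Subtracting the expected shift leaves a residual of 177.4 − (148.3) = 29.1 m north and -311.2 − (-271.4) = -39.8 m east.
Residual distance = √(29.1² + (-39.8)²) = 49.3 m.

49 m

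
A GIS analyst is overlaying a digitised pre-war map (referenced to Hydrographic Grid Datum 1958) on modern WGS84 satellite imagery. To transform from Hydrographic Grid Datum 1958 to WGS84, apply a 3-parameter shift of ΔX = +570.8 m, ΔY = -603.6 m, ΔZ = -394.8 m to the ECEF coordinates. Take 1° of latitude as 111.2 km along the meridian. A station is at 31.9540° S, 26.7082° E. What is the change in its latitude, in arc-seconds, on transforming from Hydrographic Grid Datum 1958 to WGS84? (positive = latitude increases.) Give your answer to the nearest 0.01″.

Δφ = -6.76″

sin φ = -0.529238, cos φ = 0.848473, sin λ = 0.449447, cos λ = 0.893307.
North component: ΔN = −sin φ cos λ·ΔX − sin φ sin λ·ΔY + cos φ·ΔZ = −(-0.529238)(0.893307)(570.8) − (-0.529238)(0.449447)(-603.6) + (0.848473)(-394.8) = -208.69 m.
1° of latitude spans 111200 m, so Δφ = -208.69 / 111200 × 3600 = -6.756″.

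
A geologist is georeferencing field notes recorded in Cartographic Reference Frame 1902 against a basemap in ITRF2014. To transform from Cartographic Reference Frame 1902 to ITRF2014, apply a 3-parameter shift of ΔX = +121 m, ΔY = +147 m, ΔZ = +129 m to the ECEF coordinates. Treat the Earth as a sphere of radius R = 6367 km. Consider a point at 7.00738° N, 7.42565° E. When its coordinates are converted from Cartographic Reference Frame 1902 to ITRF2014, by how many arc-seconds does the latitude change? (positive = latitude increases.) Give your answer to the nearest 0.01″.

sin φ = 0.121997, cos φ = 0.992530, sin λ = 0.129240, cos λ = 0.991613.
North component: ΔN = −sin φ cos λ·ΔX − sin φ sin λ·ΔY + cos φ·ΔZ = −(0.121997)(0.991613)(121) − (0.121997)(0.129240)(147) + (0.992530)(129) = 111.08 m.
1° of latitude spans πR/180 = 111125 m, so Δφ = 111.08 / 111125 × 3600 = 3.599″.

Δφ = 3.60″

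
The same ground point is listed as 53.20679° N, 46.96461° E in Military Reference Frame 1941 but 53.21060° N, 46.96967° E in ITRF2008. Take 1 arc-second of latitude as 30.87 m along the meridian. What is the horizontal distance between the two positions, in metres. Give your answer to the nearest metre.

541 m

Δφ = 53.21060° − 53.20679° = +0.00381°; Δλ = 46.96967° − 46.96461° = +0.00506°.
1° of latitude = 3600 × 30.87 = 111132 m.
ΔN = Δφ × 111132 = 423.4 m; ΔE = Δλ × 111132 × cos(53.20679°) = +0.00506 × 111132 × 0.598929 = 336.8 m.
Distance = √(ΔE² + ΔN²) = √(336.8² + 423.4²) = 541.0 m.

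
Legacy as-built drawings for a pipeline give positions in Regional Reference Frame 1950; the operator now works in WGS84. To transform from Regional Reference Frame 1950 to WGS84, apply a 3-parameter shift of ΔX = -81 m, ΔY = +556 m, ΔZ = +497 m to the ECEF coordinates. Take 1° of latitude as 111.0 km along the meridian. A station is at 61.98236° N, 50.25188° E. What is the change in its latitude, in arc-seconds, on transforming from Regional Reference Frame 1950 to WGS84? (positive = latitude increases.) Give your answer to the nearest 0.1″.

sin φ = 0.882803, cos φ = 0.469743, sin λ = 0.768863, cos λ = 0.639414.
North component: ΔN = −sin φ cos λ·ΔX − sin φ sin λ·ΔY + cos φ·ΔZ = −(0.882803)(0.639414)(-81) − (0.882803)(0.768863)(556) + (0.469743)(497) = -98.20 m.
1° of latitude spans 111000 m, so Δφ = -98.20 / 111000 × 3600 = -3.185″.

Δφ = -3.2″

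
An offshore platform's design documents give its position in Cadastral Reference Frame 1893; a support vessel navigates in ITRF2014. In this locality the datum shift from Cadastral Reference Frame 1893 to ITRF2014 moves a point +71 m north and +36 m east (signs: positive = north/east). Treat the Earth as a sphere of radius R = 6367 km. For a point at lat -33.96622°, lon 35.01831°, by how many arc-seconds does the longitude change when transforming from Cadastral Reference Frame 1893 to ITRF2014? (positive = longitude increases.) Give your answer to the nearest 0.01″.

At latitude -33.96622°, cos φ = 0.829367.
One radian of longitude at latitude φ spans R cos φ, so Δλ = ΔE / (R cos φ) = 36.0 / (6367000 × 0.829367) = 6.8174e-06 rad = 1.406″.

Δλ = 1.41″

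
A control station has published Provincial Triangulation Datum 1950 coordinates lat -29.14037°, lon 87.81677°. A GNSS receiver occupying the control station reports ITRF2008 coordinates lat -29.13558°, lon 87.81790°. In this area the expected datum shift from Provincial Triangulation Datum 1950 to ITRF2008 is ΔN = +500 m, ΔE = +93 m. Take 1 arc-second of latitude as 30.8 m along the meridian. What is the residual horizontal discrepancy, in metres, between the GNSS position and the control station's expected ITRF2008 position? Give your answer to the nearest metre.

Observed coordinate differences: Δφ = +0.00479°, Δλ = +0.00113°.
Converting to metres (1° lat = 110880 m, cos φ = 0.873429): observed ΔN = 531.1 m, observed ΔE = 109.4 m.
Subtracting the expected shift leaves a residual of 531.1 − (500) = 31.1 m north and 109.4 − (93) = 16.4 m east.
Residual distance = √(31.1² + 16.4²) = 35.2 m.

35 m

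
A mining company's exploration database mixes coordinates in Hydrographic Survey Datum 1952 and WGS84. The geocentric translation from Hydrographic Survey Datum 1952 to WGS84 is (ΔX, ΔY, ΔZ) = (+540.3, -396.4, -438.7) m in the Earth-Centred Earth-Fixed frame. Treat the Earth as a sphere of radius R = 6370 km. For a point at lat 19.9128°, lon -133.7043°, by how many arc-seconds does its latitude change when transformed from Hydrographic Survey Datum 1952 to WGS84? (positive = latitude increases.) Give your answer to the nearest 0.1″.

sin φ = 0.340590, cos φ = 0.940212, sin λ = -0.722915, cos λ = -0.690937.
North component: ΔN = −sin φ cos λ·ΔX − sin φ sin λ·ΔY + cos φ·ΔZ = −(0.340590)(-0.690937)(540.3) − (0.340590)(-0.722915)(-396.4) + (0.940212)(-438.7) = -382.93 m.
1° of latitude spans πR/180 = 111177 m, so Δφ = -382.93 / 111177 × 3600 = -12.399″.

Δφ = -12.4″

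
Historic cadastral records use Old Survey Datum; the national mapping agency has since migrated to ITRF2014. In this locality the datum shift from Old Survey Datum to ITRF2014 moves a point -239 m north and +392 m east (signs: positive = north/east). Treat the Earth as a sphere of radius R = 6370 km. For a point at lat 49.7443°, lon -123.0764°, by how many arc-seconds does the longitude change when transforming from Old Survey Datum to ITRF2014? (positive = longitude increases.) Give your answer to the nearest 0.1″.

At latitude 49.7443°, cos φ = 0.646200.
One radian of longitude at latitude φ spans R cos φ, so Δλ = ΔE / (R cos φ) = 392.0 / (6370000 × 0.646200) = 9.5231e-05 rad = 19.643″.

Δλ = 19.6″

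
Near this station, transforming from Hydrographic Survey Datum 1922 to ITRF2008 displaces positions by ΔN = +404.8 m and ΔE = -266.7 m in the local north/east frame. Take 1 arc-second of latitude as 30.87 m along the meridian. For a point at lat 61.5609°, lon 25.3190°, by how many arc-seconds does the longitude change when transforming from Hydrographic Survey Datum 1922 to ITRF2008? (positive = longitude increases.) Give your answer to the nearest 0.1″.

At latitude 61.5609°, cos φ = 0.476224.
1″ of longitude at this latitude = 30.87 × cos φ = 14.7010 m, so Δλ = -266.7 / 14.7010 = -18.142″.

Δλ = -18.1″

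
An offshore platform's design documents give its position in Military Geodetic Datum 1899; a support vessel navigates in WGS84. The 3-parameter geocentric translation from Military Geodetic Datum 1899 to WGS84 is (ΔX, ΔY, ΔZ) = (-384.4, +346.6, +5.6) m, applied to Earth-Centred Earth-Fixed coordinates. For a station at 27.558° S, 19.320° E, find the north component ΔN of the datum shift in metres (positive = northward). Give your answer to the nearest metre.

ΔN = -110 m

At φ = -27.558°, λ = 19.320°: sin φ = -0.462646, cos φ = 0.886543, sin λ = 0.330844, cos λ = 0.943686.
ΔN = −sin φ cos λ·ΔX − sin φ sin λ·ΔY + cos φ·ΔZ = −(-0.462646)(0.943686)(-384.4) − (-0.462646)(0.330844)(346.6) + (0.886543)(5.6) = -109.81 m.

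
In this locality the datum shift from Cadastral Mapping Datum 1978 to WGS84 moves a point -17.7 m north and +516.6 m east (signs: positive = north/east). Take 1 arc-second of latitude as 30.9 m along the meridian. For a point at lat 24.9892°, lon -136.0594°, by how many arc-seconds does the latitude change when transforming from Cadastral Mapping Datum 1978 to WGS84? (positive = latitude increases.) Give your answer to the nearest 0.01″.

1″ of latitude = 30.90 m, so Δφ = -17.7 / 30.90 = -0.573″.

Δφ = -0.57″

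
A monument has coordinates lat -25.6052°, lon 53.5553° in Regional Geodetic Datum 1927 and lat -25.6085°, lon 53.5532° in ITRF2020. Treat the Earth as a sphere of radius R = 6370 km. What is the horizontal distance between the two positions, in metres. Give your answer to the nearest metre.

423 m

Δφ = -25.6085° − -25.6052° = -0.0033°; Δλ = 53.5532° − 53.5553° = -0.0021°.
1° along a meridian = πR/180 = 111177 m.
ΔN = Δφ × 111177 = -366.9 m; ΔE = Δλ × 111177 × cos(-25.6052°) = -0.0021 × 111177 × 0.901793 = -210.5 m.
Distance = √(ΔE² + ΔN²) = √((-210.5)² + (-366.9)²) = 423.0 m.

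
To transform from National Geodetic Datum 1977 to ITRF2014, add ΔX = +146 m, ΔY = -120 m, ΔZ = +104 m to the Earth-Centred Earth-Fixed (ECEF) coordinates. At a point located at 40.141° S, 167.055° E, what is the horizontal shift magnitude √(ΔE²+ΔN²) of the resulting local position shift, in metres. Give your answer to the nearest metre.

The local east axis at (φ, λ) is (−sin λ, cos λ, 0), so ΔE = −sin(167.055°)·146 + cos(167.055°)·(-120) = 84.24 m.
The local north axis is (−sin φ cos λ, −sin φ sin λ, cos φ), giving ΔN = -91.730 − 17.330 + 79.504 = -29.56 m.
Horizontal magnitude = √(ΔE² + ΔN²) = √(84.24² + (-29.56)²) = 89.28 m.

89 m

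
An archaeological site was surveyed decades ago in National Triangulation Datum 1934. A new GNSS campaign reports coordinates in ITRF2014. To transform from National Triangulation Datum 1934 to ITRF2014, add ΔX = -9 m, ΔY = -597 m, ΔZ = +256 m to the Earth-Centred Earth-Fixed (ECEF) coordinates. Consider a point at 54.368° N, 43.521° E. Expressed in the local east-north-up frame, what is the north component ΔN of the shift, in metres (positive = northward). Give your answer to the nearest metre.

ΔN = 489 m

At φ = 54.368°, λ = 43.521°: sin φ = 0.812776, cos φ = 0.582577, sin λ = 0.688620, cos λ = 0.725122.
ΔN = −sin φ cos λ·ΔX − sin φ sin λ·ΔY + cos φ·ΔZ = −(0.812776)(0.725122)(-9) − (0.812776)(0.688620)(-597) + (0.582577)(256) = 488.58 m.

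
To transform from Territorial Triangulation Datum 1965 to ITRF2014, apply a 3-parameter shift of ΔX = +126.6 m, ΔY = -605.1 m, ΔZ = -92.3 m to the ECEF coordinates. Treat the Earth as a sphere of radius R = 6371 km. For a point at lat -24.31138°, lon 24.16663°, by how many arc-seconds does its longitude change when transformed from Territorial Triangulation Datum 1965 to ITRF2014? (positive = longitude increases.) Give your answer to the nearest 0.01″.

sin φ = -0.411695, cos φ = 0.911322, sin λ = 0.409392, cos λ = 0.912359.
East component: ΔE = −sin λ·ΔX + cos λ·ΔY = −(0.409392)(126.6) + (0.912359)(-605.1) = -603.90 m.
1° of latitude spans πR/180 = 111195 m; at latitude φ, 1° of longitude spans that × cos φ = 101334.3 m, so Δλ = -603.90 / 101334.3 × 3600 = -21.454″.

Δλ = -21.45″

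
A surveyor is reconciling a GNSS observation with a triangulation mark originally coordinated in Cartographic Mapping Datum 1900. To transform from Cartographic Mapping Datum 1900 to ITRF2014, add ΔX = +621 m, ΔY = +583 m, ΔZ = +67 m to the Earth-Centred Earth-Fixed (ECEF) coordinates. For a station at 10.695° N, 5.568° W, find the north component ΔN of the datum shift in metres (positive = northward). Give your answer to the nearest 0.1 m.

ΔN = -38.4 m

The local north axis is (−sin φ cos λ, −sin φ sin λ, cos φ), giving ΔN = -114.702 + 10.498 + 65.836 = -38.37 m.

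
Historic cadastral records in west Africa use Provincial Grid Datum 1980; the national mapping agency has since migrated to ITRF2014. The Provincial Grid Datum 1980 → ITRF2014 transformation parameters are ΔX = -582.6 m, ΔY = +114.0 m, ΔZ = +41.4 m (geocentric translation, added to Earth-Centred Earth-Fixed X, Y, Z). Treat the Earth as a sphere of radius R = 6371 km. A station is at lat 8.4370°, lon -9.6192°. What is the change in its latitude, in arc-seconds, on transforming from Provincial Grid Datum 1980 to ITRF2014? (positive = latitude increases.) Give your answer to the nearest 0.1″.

Δφ = 4.1″

sin φ = 0.146722, cos φ = 0.989178, sin λ = -0.167099, cos λ = 0.985940.
North component: ΔN = −sin φ cos λ·ΔX − sin φ sin λ·ΔY + cos φ·ΔZ = −(0.146722)(0.985940)(-582.6) − (0.146722)(-0.167099)(114.0) + (0.989178)(41.4) = 128.03 m.
1° of latitude spans πR/180 = 111195 m, so Δφ = 128.03 / 111195 × 3600 = 4.145″.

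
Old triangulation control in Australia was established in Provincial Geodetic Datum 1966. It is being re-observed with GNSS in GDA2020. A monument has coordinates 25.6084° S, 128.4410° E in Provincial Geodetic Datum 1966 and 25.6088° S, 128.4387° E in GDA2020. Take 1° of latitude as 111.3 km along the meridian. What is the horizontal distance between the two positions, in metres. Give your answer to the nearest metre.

Δφ = -25.6088° − -25.6084° = -0.0004°; Δλ = 128.4387° − 128.4410° = -0.0023°.
ΔN = Δφ × 111300 = -44.5 m; ΔE = Δλ × 111300 × cos(-25.6084°) = -0.0023 × 111300 × 0.901769 = -230.8 m.
Distance = √(ΔE² + ΔN²) = √((-230.8)² + (-44.5)²) = 235.1 m.

235 m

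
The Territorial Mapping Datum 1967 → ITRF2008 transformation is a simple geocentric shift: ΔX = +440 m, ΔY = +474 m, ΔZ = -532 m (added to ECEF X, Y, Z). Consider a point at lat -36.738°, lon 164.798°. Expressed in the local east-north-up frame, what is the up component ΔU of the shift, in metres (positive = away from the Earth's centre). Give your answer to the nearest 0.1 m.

At φ = -36.738°, λ = 164.798°: sin φ = -0.598157, cos φ = 0.801379, sin λ = 0.262223, cos λ = -0.965007.
ΔU = cos φ cos λ·ΔX + cos φ sin λ·ΔY + sin φ·ΔZ = (0.801379)(-0.965007)(440) + (0.801379)(0.262223)(474) + (-0.598157)(-532) = 77.56 m.

ΔU = 77.6 m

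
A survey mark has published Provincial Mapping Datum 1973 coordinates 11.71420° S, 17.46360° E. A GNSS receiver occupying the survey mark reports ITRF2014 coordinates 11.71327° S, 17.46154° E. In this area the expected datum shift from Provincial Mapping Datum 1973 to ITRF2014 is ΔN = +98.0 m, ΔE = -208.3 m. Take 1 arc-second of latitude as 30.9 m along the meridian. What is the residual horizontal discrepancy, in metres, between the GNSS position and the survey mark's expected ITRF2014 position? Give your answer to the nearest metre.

17 m

Observed coordinate differences: Δφ = +0.00093°, Δλ = -0.00206°.
Converting to metres (1° lat = 111240 m, cos φ = 0.979173): observed ΔN = 103.5 m, observed ΔE = -224.4 m.
Subtracting the expected shift leaves a residual of 103.5 − (98.0) = 5.5 m north and -224.4 − (-208.3) = -16.1 m east.
Residual distance = √(5.5² + (-16.1)²) = 17.0 m.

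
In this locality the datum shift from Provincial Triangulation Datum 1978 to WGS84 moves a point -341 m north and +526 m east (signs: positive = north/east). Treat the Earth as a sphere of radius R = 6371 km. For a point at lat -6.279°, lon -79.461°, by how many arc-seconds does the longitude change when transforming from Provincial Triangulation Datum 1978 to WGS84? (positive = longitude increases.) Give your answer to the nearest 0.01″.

At latitude -6.279°, cos φ = 0.994001.
One radian of longitude at latitude φ spans R cos φ, so Δλ = ΔE / (R cos φ) = 526.0 / (6371000 × 0.994001) = 8.3060e-05 rad = 17.132″.

Δλ = 17.13″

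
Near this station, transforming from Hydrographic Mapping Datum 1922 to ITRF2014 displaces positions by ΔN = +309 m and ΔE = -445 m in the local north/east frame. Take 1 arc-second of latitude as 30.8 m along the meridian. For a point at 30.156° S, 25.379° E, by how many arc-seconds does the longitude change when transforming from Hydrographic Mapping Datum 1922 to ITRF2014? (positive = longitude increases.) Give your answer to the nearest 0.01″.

Δλ = -16.71″

At latitude -30.156°, cos φ = 0.864661.
1″ of longitude at this latitude = 30.80 × cos φ = 26.6316 m, so Δλ = -445.0 / 26.6316 = -16.710″.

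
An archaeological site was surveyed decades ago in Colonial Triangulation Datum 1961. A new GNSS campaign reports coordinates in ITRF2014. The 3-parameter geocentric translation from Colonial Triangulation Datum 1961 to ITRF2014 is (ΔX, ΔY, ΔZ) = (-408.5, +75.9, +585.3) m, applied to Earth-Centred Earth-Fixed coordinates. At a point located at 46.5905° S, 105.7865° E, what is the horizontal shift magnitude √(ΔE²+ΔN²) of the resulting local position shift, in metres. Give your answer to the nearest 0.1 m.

652.7 m

The local east axis at (φ, λ) is (−sin λ, cos λ, 0), so ΔE = −sin(105.7865°)·(-408.5) + cos(105.7865°)·75.9 = 372.44 m.
The local north axis is (−sin φ cos λ, −sin φ sin λ, cos φ), giving ΔN = 80.734 + 53.059 + 402.223 = 536.02 m.
Horizontal magnitude = √(ΔE² + ΔN²) = √(372.44² + 536.02²) = 652.71 m.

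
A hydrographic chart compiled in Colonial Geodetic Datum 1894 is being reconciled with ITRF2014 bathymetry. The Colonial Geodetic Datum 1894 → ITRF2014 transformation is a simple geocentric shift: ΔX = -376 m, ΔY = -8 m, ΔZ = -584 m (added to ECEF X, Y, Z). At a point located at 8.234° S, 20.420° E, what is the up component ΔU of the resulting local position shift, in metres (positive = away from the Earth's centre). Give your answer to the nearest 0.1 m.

At φ = -8.234°, λ = 20.420°: sin φ = -0.143216, cos φ = 0.989691, sin λ = 0.348899, cos λ = 0.937160.
ΔU = cos φ cos λ·ΔX + cos φ sin λ·ΔY + sin φ·ΔZ = (0.989691)(0.937160)(-376) + (0.989691)(0.348899)(-8) + (-0.143216)(-584) = -267.86 m.

ΔU = -267.9 m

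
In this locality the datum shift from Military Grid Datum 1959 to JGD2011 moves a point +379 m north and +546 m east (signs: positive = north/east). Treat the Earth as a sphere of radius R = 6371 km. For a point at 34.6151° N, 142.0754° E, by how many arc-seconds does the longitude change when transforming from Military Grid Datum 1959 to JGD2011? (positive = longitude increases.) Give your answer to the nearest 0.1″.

At latitude 34.6151°, cos φ = 0.822987.
One radian of longitude at latitude φ spans R cos φ, so Δλ = ΔE / (R cos φ) = 546.0 / (6371000 × 0.822987) = 1.0413e-04 rad = 21.479″.

Δλ = 21.5″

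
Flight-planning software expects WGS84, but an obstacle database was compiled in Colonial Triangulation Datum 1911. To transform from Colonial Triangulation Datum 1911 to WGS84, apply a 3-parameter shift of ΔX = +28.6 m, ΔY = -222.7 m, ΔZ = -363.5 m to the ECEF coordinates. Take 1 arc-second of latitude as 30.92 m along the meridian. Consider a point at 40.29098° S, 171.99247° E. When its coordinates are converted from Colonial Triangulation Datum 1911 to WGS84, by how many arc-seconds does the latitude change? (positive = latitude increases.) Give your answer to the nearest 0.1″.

sin φ = -0.646670, cos φ = 0.762770, sin λ = 0.139303, cos λ = -0.990250.
North component: ΔN = −sin φ cos λ·ΔX − sin φ sin λ·ΔY + cos φ·ΔZ = −(-0.646670)(-0.990250)(28.6) − (-0.646670)(0.139303)(-222.7) + (0.762770)(-363.5) = -315.64 m.
1° of latitude spans 3600 × 30.92 = 111312 m, so Δφ = -315.64 / 111312 × 3600 = -10.208″.

Δφ = -10.2″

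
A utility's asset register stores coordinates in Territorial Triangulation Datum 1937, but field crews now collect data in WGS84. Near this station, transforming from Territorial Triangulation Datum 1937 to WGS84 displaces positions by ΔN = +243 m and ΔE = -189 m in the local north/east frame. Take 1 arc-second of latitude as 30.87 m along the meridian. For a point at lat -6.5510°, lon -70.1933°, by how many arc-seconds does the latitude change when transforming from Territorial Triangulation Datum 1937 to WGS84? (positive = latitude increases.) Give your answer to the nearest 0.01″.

1″ of latitude = 30.87 m, so Δφ = 243.0 / 30.87 = 7.872″.

Δφ = 7.87″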